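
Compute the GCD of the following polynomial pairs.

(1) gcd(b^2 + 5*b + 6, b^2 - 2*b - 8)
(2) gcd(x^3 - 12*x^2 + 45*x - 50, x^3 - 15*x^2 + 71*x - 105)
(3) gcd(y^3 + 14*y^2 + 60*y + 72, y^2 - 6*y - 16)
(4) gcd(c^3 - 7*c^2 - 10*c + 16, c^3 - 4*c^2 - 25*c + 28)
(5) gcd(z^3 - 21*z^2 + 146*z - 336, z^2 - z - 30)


(1) = gcd((b + 2)*(b + 3), (b - 4)*(b + 2)) = b + 2
(2) = x - 5
(3) = y + 2
(4) = gcd((c - 8)*(c - 1)*(c + 2), (c - 7)*(c - 1)*(c + 4)) = c - 1
(5) = z - 6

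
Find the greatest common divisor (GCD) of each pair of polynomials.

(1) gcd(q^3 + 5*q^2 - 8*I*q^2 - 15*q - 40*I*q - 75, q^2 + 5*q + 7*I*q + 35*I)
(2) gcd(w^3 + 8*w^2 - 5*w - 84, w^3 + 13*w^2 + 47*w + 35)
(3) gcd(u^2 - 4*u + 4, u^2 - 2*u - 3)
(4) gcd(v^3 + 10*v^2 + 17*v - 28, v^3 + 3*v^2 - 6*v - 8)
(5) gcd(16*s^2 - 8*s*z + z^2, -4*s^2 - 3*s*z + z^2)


(1) = gcd((q + 5)*(q - 5*I)*(q - 3*I), (q + 5)*(q + 7*I)) = q + 5
(2) = w + 7
(3) = gcd((u - 2)^2, (u - 3)*(u + 1)) = 1
(4) = gcd((v - 1)*(v + 4)*(v + 7), (v - 2)*(v + 1)*(v + 4)) = v + 4
(5) = -4*s + z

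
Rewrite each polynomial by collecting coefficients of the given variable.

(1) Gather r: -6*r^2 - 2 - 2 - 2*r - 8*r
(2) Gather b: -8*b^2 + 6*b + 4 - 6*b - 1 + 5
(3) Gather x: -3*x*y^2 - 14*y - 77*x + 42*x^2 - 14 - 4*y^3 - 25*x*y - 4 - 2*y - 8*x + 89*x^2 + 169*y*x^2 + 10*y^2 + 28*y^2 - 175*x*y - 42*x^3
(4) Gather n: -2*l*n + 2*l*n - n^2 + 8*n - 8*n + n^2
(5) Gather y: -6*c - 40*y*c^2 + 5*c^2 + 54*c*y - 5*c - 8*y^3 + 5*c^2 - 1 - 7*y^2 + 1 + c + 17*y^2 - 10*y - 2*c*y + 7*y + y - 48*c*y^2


(1) = -6*r^2 - 10*r - 4
(2) = 8 - 8*b^2
(3) = -42*x^3 + x^2*(169*y + 131) + x*(-3*y^2 - 200*y - 85) - 4*y^3 + 38*y^2 - 16*y - 18
(4) = 0
(5) = 10*c^2 - 10*c - 8*y^3 + y^2*(10 - 48*c) + y*(-40*c^2 + 52*c - 2)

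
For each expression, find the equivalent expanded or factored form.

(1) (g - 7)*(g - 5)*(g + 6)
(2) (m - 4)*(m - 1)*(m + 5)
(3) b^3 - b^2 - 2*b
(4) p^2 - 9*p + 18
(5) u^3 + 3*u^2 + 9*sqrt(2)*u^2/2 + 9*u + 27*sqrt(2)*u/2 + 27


(1) = g^3 - 6*g^2 - 37*g + 210
(2) = m^3 - 21*m + 20
(3) = b*(b - 2)*(b + 1)
(4) = (p - 6)*(p - 3)
(5) = (u + 3)*(u + 3*sqrt(2)/2)*(u + 3*sqrt(2))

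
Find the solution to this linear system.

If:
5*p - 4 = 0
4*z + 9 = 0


Then:
p = 4/5
z = -9/4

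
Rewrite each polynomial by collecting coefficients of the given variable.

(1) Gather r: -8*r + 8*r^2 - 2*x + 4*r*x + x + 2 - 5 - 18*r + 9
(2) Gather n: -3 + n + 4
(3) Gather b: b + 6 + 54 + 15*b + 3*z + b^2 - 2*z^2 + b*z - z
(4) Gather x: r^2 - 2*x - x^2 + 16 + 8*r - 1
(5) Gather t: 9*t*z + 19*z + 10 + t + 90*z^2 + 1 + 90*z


(1) = 8*r^2 + r*(4*x - 26) - x + 6
(2) = n + 1
(3) = b^2 + b*(z + 16) - 2*z^2 + 2*z + 60
(4) = r^2 + 8*r - x^2 - 2*x + 15
(5) = t*(9*z + 1) + 90*z^2 + 109*z + 11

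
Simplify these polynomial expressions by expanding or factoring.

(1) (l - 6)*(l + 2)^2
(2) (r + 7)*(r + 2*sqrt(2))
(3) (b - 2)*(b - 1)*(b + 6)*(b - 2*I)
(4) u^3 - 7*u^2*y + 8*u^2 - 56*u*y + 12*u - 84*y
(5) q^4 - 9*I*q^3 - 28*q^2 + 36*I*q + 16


(1) = l^3 - 2*l^2 - 20*l - 24
(2) = r^2 + 2*sqrt(2)*r + 7*r + 14*sqrt(2)
(3) = b^4 + 3*b^3 - 2*I*b^3 - 16*b^2 - 6*I*b^2 + 12*b + 32*I*b - 24*I
(4) = (u + 2)*(u + 6)*(u - 7*y)
(5) = (q - 4*I)*(q - 2*I)^2*(q - I)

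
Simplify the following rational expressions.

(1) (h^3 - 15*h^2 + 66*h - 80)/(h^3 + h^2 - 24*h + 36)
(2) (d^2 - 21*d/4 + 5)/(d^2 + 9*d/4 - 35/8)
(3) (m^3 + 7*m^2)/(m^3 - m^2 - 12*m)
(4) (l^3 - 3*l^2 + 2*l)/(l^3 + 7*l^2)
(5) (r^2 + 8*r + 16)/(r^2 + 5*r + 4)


(1) = (h^2 - 13*h + 40)/(h^2 + 3*h - 18)
(2) = (2*d - 8)/(2*d + 7)
(3) = (m^2 + 7*m)/(m^2 - m - 12)
(4) = (l^2 - 3*l + 2)/(l^2 + 7*l)
(5) = (r + 4)/(r + 1)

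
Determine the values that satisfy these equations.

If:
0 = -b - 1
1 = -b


Then:
b = -1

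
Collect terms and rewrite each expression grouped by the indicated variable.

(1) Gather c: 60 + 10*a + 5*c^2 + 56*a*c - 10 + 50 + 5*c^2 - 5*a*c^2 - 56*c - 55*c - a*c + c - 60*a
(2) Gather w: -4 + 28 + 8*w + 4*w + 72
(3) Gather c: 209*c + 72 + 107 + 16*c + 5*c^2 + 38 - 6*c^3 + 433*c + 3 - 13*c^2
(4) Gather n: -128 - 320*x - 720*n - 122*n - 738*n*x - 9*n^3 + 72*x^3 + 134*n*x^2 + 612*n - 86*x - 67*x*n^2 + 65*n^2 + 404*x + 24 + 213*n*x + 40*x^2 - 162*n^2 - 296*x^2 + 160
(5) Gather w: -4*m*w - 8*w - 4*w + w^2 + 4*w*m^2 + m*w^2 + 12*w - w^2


(1) = -50*a + c^2*(10 - 5*a) + c*(55*a - 110) + 100
(2) = 12*w + 96
(3) = -6*c^3 - 8*c^2 + 658*c + 220
(4) = -9*n^3 + n^2*(-67*x - 97) + n*(134*x^2 - 525*x - 230) + 72*x^3 - 256*x^2 - 2*x + 56
(5) = m*w^2 + w*(4*m^2 - 4*m)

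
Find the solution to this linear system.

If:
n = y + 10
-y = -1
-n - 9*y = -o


Then:
n = 11
o = 20
y = 1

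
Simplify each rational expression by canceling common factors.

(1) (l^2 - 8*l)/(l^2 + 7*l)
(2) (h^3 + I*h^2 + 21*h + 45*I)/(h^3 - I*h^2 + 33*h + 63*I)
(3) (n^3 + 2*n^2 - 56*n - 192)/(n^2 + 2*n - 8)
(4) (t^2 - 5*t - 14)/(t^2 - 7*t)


(1) = (l - 8)/(l + 7)
(2) = (h - 5*I)/(h - 7*I)
(3) = (n^2 - 2*n - 48)/(n - 2)
(4) = (t + 2)/t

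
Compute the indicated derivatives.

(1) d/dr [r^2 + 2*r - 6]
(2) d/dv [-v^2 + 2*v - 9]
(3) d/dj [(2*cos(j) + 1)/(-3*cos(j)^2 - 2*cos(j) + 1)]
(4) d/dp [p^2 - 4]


(1) = 2*r + 2
(2) = 2 - 2*v
(3) = 2*(3*sin(j)^2 - 3*cos(j) - 5)*sin(j)/(3*cos(j)^2 + 2*cos(j) - 1)^2
(4) = 2*p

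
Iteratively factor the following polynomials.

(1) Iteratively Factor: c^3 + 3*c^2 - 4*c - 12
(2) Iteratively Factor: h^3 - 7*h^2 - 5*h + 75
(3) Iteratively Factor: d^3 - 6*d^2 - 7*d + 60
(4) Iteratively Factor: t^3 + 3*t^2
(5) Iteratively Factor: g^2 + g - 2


(1) = (c - 2)*(c^2 + 5*c + 6) = (c - 2)*(c + 3)*(c + 2)
(2) = (h + 3)*(h^2 - 10*h + 25) = (h - 5)*(h + 3)*(h - 5)
(3) = (d - 4)*(d^2 - 2*d - 15) = (d - 4)*(d + 3)*(d - 5)
(4) = (t)*(t^2 + 3*t) = t*(t + 3)*(t)
(5) = (g + 2)*(g - 1)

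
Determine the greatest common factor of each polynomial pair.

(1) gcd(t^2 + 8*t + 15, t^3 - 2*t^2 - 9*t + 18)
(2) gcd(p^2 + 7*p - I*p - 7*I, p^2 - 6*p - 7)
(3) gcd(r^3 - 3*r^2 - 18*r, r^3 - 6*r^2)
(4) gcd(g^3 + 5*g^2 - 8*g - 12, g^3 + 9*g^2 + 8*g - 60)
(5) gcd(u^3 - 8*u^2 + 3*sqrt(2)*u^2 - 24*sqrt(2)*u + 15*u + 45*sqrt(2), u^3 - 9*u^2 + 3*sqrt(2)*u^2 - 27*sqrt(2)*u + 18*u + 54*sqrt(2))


(1) = t + 3
(2) = gcd((p + 7)*(p - I), (p - 7)*(p + 1)) = 1
(3) = gcd(r*(r - 6)*(r + 3), r^2*(r - 6)) = r^2 - 6*r
(4) = gcd((g - 2)*(g + 1)*(g + 6), (g - 2)*(g + 5)*(g + 6)) = g^2 + 4*g - 12
(5) = u^2 + u*(-3 + 3*sqrt(2)) - 9*sqrt(2)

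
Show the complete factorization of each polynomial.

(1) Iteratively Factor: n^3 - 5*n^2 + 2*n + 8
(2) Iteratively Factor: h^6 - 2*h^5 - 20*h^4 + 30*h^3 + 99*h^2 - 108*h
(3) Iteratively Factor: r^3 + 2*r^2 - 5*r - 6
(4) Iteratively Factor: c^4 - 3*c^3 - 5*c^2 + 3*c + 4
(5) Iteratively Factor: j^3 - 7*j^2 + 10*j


(1) = (n + 1)*(n^2 - 6*n + 8) = (n - 2)*(n + 1)*(n - 4)
(2) = (h)*(h^5 - 2*h^4 - 20*h^3 + 30*h^2 + 99*h - 108) = h*(h + 3)*(h^4 - 5*h^3 - 5*h^2 + 45*h - 36) = h*(h - 3)*(h + 3)*(h^3 - 2*h^2 - 11*h + 12) = h*(h - 4)*(h - 3)*(h + 3)*(h^2 + 2*h - 3) = h*(h - 4)*(h - 3)*(h + 3)^2*(h - 1)
(3) = (r + 1)*(r^2 + r - 6) = (r + 1)*(r + 3)*(r - 2)
(4) = (c - 4)*(c^3 + c^2 - c - 1) = (c - 4)*(c - 1)*(c^2 + 2*c + 1) = (c - 4)*(c - 1)*(c + 1)*(c + 1)
(5) = (j - 2)*(j^2 - 5*j) = (j - 5)*(j - 2)*(j)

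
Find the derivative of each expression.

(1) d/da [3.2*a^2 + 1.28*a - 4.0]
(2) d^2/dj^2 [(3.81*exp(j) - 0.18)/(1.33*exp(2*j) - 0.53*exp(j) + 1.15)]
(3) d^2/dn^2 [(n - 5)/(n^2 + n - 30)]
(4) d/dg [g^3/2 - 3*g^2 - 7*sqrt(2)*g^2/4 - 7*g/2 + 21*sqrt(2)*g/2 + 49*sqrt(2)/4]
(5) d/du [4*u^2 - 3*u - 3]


(1) = 6.4*a + 1.28
(2) = (6.739509*exp(4*j) + 1.412061*exp(3*j) - 34.583724*exp(2*j) + 3.372873*exp(j) + 4.929015)*exp(j)/(2.352637*exp(6*j) - 2.812551*exp(5*j) + 7.223496*exp(4*j) - 5.012687*exp(3*j) + 6.24588*exp(2*j) - 2.102775*exp(j) + 1.520875)
(3) = 2/(n^3 + 18*n^2 + 108*n + 216)
(4) = 3*g^2/2 - 6*g - 7*sqrt(2)*g/2 - 7/2 + 21*sqrt(2)/2
(5) = 8*u - 3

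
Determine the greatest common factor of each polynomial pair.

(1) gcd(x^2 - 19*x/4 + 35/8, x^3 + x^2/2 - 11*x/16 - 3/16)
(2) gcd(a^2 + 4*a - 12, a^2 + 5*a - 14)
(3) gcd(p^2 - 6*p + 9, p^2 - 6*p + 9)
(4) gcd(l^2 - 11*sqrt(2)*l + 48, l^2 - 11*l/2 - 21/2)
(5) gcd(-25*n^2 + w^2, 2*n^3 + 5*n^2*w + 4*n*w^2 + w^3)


(1) = 1
(2) = gcd((a - 2)*(a + 6), (a - 2)*(a + 7)) = a - 2
(3) = p^2 - 6*p + 9
(4) = 1
(5) = 1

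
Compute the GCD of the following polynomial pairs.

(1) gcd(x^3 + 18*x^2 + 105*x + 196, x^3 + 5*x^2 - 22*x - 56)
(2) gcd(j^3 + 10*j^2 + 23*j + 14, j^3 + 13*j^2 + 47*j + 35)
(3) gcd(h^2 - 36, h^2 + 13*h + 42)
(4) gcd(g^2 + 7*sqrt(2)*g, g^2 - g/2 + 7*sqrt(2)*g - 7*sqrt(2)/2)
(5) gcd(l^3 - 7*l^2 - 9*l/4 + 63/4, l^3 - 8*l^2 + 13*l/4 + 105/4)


(1) = x + 7
(2) = j^2 + 8*j + 7
(3) = gcd((h - 6)*(h + 6), (h + 6)*(h + 7)) = h + 6
(4) = g + 7*sqrt(2)
(5) = l^2 - 11*l/2 - 21/2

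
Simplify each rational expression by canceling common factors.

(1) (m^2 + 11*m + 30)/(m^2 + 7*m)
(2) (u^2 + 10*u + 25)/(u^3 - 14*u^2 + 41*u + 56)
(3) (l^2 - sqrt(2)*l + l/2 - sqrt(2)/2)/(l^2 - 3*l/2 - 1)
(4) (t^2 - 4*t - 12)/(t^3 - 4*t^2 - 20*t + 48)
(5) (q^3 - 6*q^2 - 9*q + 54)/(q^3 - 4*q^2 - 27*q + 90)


(1) = (m^2 + 11*m + 30)/(m^2 + 7*m)
(2) = (u^2 + 10*u + 25)/(u^3 - 14*u^2 + 41*u + 56)
(3) = (4*l - 4*sqrt(2))/(4*l - 8)
(4) = (t + 2)/(t^2 + 2*t - 8)
(5) = (q + 3)/(q + 5)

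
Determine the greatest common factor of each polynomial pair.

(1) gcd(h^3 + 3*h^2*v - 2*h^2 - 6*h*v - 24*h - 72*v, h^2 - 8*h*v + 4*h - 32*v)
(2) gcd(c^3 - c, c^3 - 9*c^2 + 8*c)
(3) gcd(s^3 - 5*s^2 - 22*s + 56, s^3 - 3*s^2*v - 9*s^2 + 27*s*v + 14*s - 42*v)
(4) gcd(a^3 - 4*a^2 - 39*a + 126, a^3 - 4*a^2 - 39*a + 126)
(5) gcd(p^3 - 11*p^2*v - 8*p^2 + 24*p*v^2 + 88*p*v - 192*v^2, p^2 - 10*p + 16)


(1) = gcd((h - 6)*(h + 4)*(h + 3*v), (h + 4)*(h - 8*v)) = h + 4
(2) = gcd(c*(c - 1)*(c + 1), c*(c - 8)*(c - 1)) = c^2 - c
(3) = gcd((s - 7)*(s - 2)*(s + 4), (s - 7)*(s - 2)*(s - 3*v)) = s^2 - 9*s + 14
(4) = a^3 - 4*a^2 - 39*a + 126
(5) = p - 8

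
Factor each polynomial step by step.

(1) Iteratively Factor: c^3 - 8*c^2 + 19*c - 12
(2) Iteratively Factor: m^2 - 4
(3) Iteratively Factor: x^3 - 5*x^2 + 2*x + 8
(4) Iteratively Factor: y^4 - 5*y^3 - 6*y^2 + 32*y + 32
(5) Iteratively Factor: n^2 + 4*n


(1) = (c - 3)*(c^2 - 5*c + 4) = (c - 3)*(c - 1)*(c - 4)
(2) = (m + 2)*(m - 2)
(3) = (x - 2)*(x^2 - 3*x - 4) = (x - 2)*(x + 1)*(x - 4)
(4) = (y - 4)*(y^3 - y^2 - 10*y - 8) = (y - 4)*(y + 2)*(y^2 - 3*y - 4) = (y - 4)^2*(y + 2)*(y + 1)
(5) = (n)*(n + 4)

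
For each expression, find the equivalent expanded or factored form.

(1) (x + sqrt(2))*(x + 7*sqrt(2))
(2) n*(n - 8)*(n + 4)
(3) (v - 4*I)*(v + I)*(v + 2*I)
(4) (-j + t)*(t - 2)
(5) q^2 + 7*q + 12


(1) = x^2 + 8*sqrt(2)*x + 14
(2) = n^3 - 4*n^2 - 32*n
(3) = v^3 - I*v^2 + 10*v + 8*I
(4) = -j*t + 2*j + t^2 - 2*t
(5) = (q + 3)*(q + 4)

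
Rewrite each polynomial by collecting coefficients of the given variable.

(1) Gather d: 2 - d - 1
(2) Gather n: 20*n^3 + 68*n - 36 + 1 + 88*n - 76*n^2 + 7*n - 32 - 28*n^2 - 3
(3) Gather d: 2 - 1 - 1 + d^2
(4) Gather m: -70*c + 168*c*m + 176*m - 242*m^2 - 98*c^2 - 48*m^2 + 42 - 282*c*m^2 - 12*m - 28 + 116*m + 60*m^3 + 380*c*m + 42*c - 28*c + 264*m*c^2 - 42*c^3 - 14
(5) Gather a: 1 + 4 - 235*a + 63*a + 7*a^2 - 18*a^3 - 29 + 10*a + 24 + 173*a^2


(1) = 1 - d
(2) = 20*n^3 - 104*n^2 + 163*n - 70
(3) = d^2
(4) = -42*c^3 - 98*c^2 - 56*c + 60*m^3 + m^2*(-282*c - 290) + m*(264*c^2 + 548*c + 280)
(5) = -18*a^3 + 180*a^2 - 162*a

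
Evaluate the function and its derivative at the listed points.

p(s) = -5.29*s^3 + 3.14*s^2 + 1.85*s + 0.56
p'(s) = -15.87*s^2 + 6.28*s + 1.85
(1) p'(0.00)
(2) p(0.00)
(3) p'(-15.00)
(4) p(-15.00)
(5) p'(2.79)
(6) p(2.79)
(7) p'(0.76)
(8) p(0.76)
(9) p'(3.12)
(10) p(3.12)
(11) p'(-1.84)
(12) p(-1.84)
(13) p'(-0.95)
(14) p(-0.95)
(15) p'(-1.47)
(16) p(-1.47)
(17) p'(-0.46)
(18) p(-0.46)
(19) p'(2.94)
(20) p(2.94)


(1) = 1.85
(2) = 0.56
(3) = -3663.10
(4) = 18533.06
(5) = -104.16
(6) = -84.72
(7) = -2.54
(8) = 1.46
(9) = -133.04
(10) = -123.77
(11) = -63.43
(12) = 40.74
(13) = -18.44
(14) = 6.17
(15) = -41.68
(16) = 21.43
(17) = -4.40
(18) = 0.89
(19) = -116.86
(20) = -101.29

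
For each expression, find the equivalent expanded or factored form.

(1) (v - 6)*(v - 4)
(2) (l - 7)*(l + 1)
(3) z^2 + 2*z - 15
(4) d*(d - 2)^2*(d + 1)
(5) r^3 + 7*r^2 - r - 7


(1) = v^2 - 10*v + 24
(2) = l^2 - 6*l - 7
(3) = (z - 3)*(z + 5)
(4) = d^4 - 3*d^3 + 4*d
(5) = (r - 1)*(r + 1)*(r + 7)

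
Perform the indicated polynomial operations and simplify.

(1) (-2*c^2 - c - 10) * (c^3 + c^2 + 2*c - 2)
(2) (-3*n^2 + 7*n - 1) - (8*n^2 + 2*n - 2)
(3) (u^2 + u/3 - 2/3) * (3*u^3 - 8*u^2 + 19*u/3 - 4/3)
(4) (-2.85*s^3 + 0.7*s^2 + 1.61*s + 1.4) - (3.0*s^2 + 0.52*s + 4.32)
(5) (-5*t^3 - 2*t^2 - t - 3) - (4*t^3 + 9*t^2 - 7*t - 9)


(1) = -2*c^5 - 3*c^4 - 15*c^3 - 8*c^2 - 18*c + 20
(2) = -11*n^2 + 5*n + 1
(3) = 3*u^5 - 7*u^4 + 5*u^3/3 + 55*u^2/9 - 14*u/3 + 8/9
(4) = -2.85*s^3 - 2.3*s^2 + 1.09*s - 2.92
(5) = -9*t^3 - 11*t^2 + 6*t + 6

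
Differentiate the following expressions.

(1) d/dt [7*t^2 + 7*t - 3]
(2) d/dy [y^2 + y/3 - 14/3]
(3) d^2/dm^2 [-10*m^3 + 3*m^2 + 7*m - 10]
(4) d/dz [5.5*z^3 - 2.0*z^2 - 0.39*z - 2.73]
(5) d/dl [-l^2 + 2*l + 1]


(1) = 14*t + 7
(2) = 2*y + 1/3
(3) = 6 - 60*m
(4) = 16.5*z^2 - 4.0*z - 0.39
(5) = 2 - 2*l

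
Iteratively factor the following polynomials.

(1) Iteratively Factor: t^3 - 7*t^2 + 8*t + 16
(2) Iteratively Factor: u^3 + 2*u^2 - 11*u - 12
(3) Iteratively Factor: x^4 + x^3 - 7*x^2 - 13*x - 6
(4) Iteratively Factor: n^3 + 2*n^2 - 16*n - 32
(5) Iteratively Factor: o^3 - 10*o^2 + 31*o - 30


(1) = (t + 1)*(t^2 - 8*t + 16) = (t - 4)*(t + 1)*(t - 4)
(2) = (u - 3)*(u^2 + 5*u + 4) = (u - 3)*(u + 4)*(u + 1)
(3) = (x + 1)*(x^3 - 7*x - 6) = (x + 1)*(x + 2)*(x^2 - 2*x - 3) = (x - 3)*(x + 1)*(x + 2)*(x + 1)
(4) = (n - 4)*(n^2 + 6*n + 8) = (n - 4)*(n + 2)*(n + 4)
(5) = (o - 2)*(o^2 - 8*o + 15) = (o - 5)*(o - 2)*(o - 3)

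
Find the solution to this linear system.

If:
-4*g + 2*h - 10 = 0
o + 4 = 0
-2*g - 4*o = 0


Then:
g = 8
h = 21
o = -4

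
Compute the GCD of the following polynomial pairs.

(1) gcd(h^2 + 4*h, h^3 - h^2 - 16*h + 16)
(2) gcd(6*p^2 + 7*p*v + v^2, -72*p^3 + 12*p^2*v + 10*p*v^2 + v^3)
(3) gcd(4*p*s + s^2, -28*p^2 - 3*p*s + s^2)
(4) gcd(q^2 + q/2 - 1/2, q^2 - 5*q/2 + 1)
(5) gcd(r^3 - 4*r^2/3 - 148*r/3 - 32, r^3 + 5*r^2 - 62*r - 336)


(1) = h + 4
(2) = gcd((p + v)*(6*p + v), (-2*p + v)*(6*p + v)^2) = 6*p + v
(3) = gcd(s*(4*p + s), (-7*p + s)*(4*p + s)) = 4*p + s
(4) = gcd((q - 1/2)*(q + 1), (q - 2)*(q - 1/2)) = q - 1/2
(5) = gcd((r - 8)*(r + 2/3)*(r + 6), (r - 8)*(r + 6)*(r + 7)) = r^2 - 2*r - 48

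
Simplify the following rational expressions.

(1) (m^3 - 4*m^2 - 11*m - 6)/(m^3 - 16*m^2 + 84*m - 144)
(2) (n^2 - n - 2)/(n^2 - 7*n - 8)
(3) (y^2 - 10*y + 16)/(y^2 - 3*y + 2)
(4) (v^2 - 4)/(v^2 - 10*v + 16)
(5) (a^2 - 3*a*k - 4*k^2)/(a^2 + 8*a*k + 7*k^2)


(1) = (m^2 + 2*m + 1)/(m^2 - 10*m + 24)
(2) = (n - 2)/(n - 8)
(3) = (y - 8)/(y - 1)
(4) = (v + 2)/(v - 8)
(5) = (a - 4*k)/(a + 7*k)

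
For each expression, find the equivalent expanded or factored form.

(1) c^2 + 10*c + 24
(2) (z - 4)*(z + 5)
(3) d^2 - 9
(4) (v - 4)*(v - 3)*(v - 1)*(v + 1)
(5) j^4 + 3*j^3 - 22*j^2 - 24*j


(1) = (c + 4)*(c + 6)
(2) = z^2 + z - 20
(3) = (d - 3)*(d + 3)
(4) = v^4 - 7*v^3 + 11*v^2 + 7*v - 12
(5) = j*(j - 4)*(j + 1)*(j + 6)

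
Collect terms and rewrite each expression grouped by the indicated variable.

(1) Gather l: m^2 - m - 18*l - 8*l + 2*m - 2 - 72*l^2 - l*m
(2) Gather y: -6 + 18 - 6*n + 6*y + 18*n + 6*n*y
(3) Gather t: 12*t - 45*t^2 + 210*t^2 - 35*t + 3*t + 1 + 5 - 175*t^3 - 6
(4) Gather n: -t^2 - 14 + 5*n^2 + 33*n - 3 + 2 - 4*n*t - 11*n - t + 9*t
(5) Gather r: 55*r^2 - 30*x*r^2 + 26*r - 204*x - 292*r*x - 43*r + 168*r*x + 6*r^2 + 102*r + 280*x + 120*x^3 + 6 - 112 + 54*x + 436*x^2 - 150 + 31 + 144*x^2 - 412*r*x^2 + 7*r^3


(1) = -72*l^2 + l*(-m - 26) + m^2 + m - 2
(2) = 12*n + y*(6*n + 6) + 12
(3) = -175*t^3 + 165*t^2 - 20*t
(4) = 5*n^2 + n*(22 - 4*t) - t^2 + 8*t - 15
(5) = 7*r^3 + r^2*(61 - 30*x) + r*(-412*x^2 - 124*x + 85) + 120*x^3 + 580*x^2 + 130*x - 225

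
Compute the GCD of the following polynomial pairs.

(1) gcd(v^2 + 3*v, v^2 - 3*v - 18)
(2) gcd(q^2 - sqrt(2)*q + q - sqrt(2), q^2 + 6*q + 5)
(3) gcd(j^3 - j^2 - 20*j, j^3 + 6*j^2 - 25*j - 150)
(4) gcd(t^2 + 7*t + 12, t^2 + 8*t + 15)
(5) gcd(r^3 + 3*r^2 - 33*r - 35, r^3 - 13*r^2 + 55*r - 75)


(1) = gcd(v*(v + 3), (v - 6)*(v + 3)) = v + 3
(2) = gcd((q + 1)*(q - sqrt(2)), (q + 1)*(q + 5)) = q + 1
(3) = j - 5
(4) = t + 3
(5) = gcd((r - 5)*(r + 1)*(r + 7), (r - 5)^2*(r - 3)) = r - 5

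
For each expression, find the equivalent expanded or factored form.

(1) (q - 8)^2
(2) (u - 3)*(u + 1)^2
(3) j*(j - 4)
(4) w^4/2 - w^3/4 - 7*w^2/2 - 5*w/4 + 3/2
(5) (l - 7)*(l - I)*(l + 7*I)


(1) = q^2 - 16*q + 64
(2) = u^3 - u^2 - 5*u - 3
(3) = j^2 - 4*j
(4) = (w/2 + 1/2)*(w - 3)*(w - 1/2)*(w + 2)
(5) = l^3 - 7*l^2 + 6*I*l^2 + 7*l - 42*I*l - 49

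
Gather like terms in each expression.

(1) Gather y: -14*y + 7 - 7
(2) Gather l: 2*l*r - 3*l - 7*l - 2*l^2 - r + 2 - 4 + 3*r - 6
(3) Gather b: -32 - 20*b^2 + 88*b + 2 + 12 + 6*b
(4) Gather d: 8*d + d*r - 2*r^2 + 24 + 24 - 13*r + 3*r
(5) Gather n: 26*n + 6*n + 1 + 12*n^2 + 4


(1) = -14*y
(2) = -2*l^2 + l*(2*r - 10) + 2*r - 8
(3) = -20*b^2 + 94*b - 18
(4) = d*(r + 8) - 2*r^2 - 10*r + 48
(5) = 12*n^2 + 32*n + 5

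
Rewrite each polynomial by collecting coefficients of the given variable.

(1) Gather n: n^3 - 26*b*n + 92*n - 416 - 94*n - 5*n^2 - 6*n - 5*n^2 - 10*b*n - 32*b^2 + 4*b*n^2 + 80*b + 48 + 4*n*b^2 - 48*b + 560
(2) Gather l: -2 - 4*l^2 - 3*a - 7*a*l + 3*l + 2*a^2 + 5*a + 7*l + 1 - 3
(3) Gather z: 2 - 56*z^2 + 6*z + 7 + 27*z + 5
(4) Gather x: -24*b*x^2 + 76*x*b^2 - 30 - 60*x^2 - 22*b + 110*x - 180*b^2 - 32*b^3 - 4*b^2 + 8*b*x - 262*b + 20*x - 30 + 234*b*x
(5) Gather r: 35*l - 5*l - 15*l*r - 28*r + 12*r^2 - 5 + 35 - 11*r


(1) = -32*b^2 + 32*b + n^3 + n^2*(4*b - 10) + n*(4*b^2 - 36*b - 8) + 192
(2) = 2*a^2 + 2*a - 4*l^2 + l*(10 - 7*a) - 4
(3) = -56*z^2 + 33*z + 14
(4) = -32*b^3 - 184*b^2 - 284*b + x^2*(-24*b - 60) + x*(76*b^2 + 242*b + 130) - 60
(5) = 30*l + 12*r^2 + r*(-15*l - 39) + 30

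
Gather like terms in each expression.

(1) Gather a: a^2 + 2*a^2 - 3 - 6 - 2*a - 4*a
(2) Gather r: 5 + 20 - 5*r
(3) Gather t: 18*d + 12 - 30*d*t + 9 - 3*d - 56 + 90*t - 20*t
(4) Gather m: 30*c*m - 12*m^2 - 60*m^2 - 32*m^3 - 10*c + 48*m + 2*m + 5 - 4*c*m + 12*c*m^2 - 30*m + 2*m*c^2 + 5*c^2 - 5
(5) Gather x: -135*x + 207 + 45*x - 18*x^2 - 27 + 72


(1) = 3*a^2 - 6*a - 9
(2) = 25 - 5*r
(3) = 15*d + t*(70 - 30*d) - 35
(4) = 5*c^2 - 10*c - 32*m^3 + m^2*(12*c - 72) + m*(2*c^2 + 26*c + 20)
(5) = -18*x^2 - 90*x + 252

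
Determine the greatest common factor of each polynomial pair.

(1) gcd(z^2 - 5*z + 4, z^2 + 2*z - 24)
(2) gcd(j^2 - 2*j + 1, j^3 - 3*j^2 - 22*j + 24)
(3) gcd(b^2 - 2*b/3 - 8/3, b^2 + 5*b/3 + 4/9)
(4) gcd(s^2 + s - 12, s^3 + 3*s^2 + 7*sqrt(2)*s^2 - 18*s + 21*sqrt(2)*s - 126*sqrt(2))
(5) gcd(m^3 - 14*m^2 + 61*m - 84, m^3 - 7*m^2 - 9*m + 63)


(1) = z - 4
(2) = gcd((j - 1)^2, (j - 6)*(j - 1)*(j + 4)) = j - 1
(3) = b + 4/3
(4) = gcd((s - 3)*(s + 4), (s - 3)*(s + 6)*(s + 7*sqrt(2))) = s - 3
(5) = gcd((m - 7)*(m - 4)*(m - 3), (m - 7)*(m - 3)*(m + 3)) = m^2 - 10*m + 21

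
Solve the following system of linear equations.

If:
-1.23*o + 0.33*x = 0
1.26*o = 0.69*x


Then:
o = 0.00
x = 0.00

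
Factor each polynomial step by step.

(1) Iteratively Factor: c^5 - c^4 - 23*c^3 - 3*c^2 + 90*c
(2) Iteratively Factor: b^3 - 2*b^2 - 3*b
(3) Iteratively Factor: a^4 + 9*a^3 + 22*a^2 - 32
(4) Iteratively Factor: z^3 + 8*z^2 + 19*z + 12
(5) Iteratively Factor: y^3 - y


(1) = (c - 5)*(c^4 + 4*c^3 - 3*c^2 - 18*c) = c*(c - 5)*(c^3 + 4*c^2 - 3*c - 18) = c*(c - 5)*(c + 3)*(c^2 + c - 6) = c*(c - 5)*(c + 3)^2*(c - 2)
(2) = (b - 3)*(b^2 + b) = b*(b - 3)*(b + 1)
(3) = (a + 4)*(a^3 + 5*a^2 + 2*a - 8) = (a - 1)*(a + 4)*(a^2 + 6*a + 8) = (a - 1)*(a + 2)*(a + 4)*(a + 4)
(4) = (z + 1)*(z^2 + 7*z + 12) = (z + 1)*(z + 4)*(z + 3)
(5) = (y + 1)*(y^2 - y) = (y - 1)*(y + 1)*(y)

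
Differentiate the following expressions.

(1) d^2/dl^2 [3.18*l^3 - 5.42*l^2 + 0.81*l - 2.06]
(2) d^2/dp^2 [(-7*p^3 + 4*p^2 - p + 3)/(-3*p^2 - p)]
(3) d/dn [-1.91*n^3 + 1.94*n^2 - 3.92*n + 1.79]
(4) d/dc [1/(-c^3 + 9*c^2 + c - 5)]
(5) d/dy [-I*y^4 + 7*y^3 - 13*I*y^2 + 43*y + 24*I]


(1) = 19.08*l - 10.84
(2) = 2*(28*p^3 - 81*p^2 - 27*p - 3)/(p^3*(27*p^3 + 27*p^2 + 9*p + 1))
(3) = -5.73*n^2 + 3.88*n - 3.92
(4) = (3*c^2 - 18*c - 1)/(c^3 - 9*c^2 - c + 5)^2
(5) = -4*I*y^3 + 21*y^2 - 26*I*y + 43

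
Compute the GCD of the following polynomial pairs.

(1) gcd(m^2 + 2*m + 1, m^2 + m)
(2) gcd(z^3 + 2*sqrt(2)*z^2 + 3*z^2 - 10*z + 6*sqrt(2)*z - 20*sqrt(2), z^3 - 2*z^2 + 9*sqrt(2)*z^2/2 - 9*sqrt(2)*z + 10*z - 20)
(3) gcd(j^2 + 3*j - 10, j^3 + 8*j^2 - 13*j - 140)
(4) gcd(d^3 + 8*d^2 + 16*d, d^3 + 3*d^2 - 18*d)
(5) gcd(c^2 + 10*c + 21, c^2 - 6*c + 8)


(1) = gcd((m + 1)^2, m*(m + 1)) = m + 1
(2) = gcd((z - 2)*(z + 5)*(z + 2*sqrt(2)), (z - 2)*(z + 2*sqrt(2))*(z + 5*sqrt(2)/2)) = z^2 + z*(-2 + 2*sqrt(2)) - 4*sqrt(2)
(3) = j + 5
(4) = d
(5) = 1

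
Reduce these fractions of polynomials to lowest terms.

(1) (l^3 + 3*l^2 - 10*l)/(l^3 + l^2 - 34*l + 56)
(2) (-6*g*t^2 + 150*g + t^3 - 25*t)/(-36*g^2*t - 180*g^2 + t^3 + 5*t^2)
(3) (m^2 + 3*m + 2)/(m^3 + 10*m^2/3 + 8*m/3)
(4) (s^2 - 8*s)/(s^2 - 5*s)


(1) = (l^2 + 5*l)/(l^2 + 3*l - 28)
(2) = (t - 5)/(6*g + t)
(3) = (3*m + 3)/(3*m^2 + 4*m)
(4) = (s - 8)/(s - 5)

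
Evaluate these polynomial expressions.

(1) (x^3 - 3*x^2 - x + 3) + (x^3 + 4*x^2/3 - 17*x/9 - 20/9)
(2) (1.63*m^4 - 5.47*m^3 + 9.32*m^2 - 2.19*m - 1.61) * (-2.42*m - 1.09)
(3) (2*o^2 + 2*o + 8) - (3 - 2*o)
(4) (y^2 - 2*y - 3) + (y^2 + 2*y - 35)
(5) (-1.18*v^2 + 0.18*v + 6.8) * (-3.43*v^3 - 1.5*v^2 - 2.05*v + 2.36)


(1) = 2*x^3 - 5*x^2/3 - 26*x/9 + 7/9
(2) = -3.9446*m^5 + 11.4607*m^4 - 16.5921*m^3 - 4.859*m^2 + 6.2833*m + 1.7549
(3) = 2*o^2 + 4*o + 5
(4) = 2*y^2 - 38
(5) = 4.0474*v^5 + 1.1526*v^4 - 21.175*v^3 - 13.3538*v^2 - 13.5152*v + 16.048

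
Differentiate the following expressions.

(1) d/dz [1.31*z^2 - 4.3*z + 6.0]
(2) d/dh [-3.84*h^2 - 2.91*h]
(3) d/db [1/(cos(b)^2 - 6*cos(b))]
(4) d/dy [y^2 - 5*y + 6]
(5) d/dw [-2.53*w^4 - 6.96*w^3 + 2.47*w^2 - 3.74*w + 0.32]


(1) = 2.62*z - 4.3
(2) = -7.68*h - 2.91
(3) = 2*(cos(b) - 3)*sin(b)/((cos(b) - 6)^2*cos(b)^2)
(4) = 2*y - 5
(5) = -10.12*w^3 - 20.88*w^2 + 4.94*w - 3.74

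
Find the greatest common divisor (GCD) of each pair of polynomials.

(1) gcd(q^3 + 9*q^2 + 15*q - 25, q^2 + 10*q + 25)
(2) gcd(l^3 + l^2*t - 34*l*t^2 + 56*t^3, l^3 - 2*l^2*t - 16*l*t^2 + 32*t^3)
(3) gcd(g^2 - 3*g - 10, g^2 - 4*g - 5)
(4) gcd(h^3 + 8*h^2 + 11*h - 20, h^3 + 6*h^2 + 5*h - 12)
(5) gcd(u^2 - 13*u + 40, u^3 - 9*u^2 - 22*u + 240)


(1) = gcd((q - 1)*(q + 5)^2, (q + 5)^2) = q^2 + 10*q + 25
(2) = l^2 - 6*l*t + 8*t^2
(3) = g - 5
(4) = h^2 + 3*h - 4
(5) = gcd((u - 8)*(u - 5), (u - 8)*(u - 6)*(u + 5)) = u - 8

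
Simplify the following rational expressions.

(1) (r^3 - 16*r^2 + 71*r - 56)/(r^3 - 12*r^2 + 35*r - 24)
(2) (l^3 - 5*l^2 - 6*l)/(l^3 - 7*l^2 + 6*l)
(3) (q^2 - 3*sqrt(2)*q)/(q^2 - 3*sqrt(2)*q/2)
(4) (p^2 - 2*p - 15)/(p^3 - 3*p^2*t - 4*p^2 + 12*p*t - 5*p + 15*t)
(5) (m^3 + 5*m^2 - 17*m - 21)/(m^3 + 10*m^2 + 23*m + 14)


(1) = (r - 7)/(r - 3)
(2) = (l + 1)/(l - 1)
(3) = (2*q - 6*sqrt(2))/(2*q - 3*sqrt(2))
(4) = (p + 3)/(p^2 - 3*p*t + p - 3*t)
(5) = (m - 3)/(m + 2)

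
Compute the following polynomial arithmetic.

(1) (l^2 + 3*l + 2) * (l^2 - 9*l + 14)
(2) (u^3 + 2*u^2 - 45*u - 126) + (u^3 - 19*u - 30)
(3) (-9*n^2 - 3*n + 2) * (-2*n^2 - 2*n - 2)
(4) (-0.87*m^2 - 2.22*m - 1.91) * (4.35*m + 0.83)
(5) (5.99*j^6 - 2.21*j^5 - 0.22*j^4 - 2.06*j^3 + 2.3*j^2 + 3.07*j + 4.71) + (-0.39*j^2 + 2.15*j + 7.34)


(1) = l^4 - 6*l^3 - 11*l^2 + 24*l + 28
(2) = 2*u^3 + 2*u^2 - 64*u - 156
(3) = 18*n^4 + 24*n^3 + 20*n^2 + 2*n - 4
(4) = -3.7845*m^3 - 10.3791*m^2 - 10.1511*m - 1.5853
(5) = 5.99*j^6 - 2.21*j^5 - 0.22*j^4 - 2.06*j^3 + 1.91*j^2 + 5.22*j + 12.05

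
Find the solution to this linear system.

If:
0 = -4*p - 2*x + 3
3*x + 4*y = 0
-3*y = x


Then:
p = 3/4
x = 0
y = 0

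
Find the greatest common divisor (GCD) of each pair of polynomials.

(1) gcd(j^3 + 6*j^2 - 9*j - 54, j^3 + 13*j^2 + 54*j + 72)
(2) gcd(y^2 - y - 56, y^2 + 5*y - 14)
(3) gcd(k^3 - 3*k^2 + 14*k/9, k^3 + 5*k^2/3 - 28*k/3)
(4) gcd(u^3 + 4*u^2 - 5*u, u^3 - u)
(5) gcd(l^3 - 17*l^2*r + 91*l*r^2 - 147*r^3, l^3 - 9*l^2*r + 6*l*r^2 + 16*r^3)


(1) = gcd((j - 3)*(j + 3)*(j + 6), (j + 3)*(j + 4)*(j + 6)) = j^2 + 9*j + 18
(2) = gcd((y - 8)*(y + 7), (y - 2)*(y + 7)) = y + 7
(3) = k^2 - 7*k/3
(4) = gcd(u*(u - 1)*(u + 5), u*(u - 1)*(u + 1)) = u^2 - u
(5) = gcd((l - 7*r)^2*(l - 3*r), (l - 8*r)*(l - 2*r)*(l + r)) = 1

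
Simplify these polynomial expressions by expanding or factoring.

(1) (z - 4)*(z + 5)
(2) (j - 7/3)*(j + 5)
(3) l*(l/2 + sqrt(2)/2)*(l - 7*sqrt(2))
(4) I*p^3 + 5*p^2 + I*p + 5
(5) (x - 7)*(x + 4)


(1) = z^2 + z - 20
(2) = j^2 + 8*j/3 - 35/3
(3) = l^3/2 - 3*sqrt(2)*l^2 - 7*l
(4) = (p - 5*I)*(p + I)*(I*p + 1)
(5) = x^2 - 3*x - 28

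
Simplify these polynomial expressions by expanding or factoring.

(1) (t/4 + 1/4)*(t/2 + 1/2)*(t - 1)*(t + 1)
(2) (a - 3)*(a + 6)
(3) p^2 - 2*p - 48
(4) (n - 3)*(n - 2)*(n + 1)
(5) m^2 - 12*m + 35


(1) = t^4/8 + t^3/4 - t/4 - 1/8
(2) = a^2 + 3*a - 18
(3) = (p - 8)*(p + 6)
(4) = n^3 - 4*n^2 + n + 6
(5) = (m - 7)*(m - 5)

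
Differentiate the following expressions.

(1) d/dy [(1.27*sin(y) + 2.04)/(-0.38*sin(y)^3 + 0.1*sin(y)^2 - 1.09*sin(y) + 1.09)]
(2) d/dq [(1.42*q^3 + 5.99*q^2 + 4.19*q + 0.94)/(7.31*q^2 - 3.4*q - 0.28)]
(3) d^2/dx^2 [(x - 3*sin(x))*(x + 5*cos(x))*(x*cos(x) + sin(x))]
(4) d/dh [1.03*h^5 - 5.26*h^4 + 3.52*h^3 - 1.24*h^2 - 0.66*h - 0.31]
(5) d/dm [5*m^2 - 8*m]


(1) = (0.9652*sin(y)^3 + 2.1986*sin(y)^2 - 0.408*sin(y) + 3.6079)*cos(y)/(0.1444*sin(y)^6 - 0.076*sin(y)^5 + 0.8384*sin(y)^4 - 1.0464*sin(y)^3 + 1.4061*sin(y)^2 - 2.3762*sin(y) + 1.1881)
(2) = (10.3802*q^4 - 9.656*q^3 - 52.1877*q^2 - 17.0972*q + 2.0228)/(53.4361*q^4 - 49.708*q^3 + 7.4664*q^2 + 1.904*q + 0.0784)
(3) = -x^3*cos(x) - 7*x^2*sin(x) + 6*x^2*sin(2*x) - 10*x^2*cos(2*x) + 15*x*sin(x)/4 - 30*x*sin(2*x) + 135*x*sin(3*x)/4 + 10*x*cos(x) - 18*x*cos(2*x) + 2*sin(x) - 9*sin(2*x) - 15*cos(x)/4 + 15*cos(2*x) - 225*cos(3*x)/4 + 5
(4) = 5.15*h^4 - 21.04*h^3 + 10.56*h^2 - 2.48*h - 0.66
(5) = 10*m - 8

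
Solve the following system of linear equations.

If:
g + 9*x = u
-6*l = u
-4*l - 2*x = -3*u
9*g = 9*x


Then:
g = 0
l = 0
u = 0
x = 0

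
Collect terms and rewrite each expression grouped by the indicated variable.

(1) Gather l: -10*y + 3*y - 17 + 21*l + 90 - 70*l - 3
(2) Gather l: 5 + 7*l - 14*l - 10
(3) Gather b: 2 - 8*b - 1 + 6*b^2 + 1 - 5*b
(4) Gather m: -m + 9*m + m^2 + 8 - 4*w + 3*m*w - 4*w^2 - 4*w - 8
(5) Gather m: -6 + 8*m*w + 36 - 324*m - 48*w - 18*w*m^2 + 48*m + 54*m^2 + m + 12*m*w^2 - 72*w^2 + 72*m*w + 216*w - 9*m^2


(1) = -49*l - 7*y + 70
(2) = -7*l - 5
(3) = 6*b^2 - 13*b + 2
(4) = m^2 + m*(3*w + 8) - 4*w^2 - 8*w
(5) = m^2*(45 - 18*w) + m*(12*w^2 + 80*w - 275) - 72*w^2 + 168*w + 30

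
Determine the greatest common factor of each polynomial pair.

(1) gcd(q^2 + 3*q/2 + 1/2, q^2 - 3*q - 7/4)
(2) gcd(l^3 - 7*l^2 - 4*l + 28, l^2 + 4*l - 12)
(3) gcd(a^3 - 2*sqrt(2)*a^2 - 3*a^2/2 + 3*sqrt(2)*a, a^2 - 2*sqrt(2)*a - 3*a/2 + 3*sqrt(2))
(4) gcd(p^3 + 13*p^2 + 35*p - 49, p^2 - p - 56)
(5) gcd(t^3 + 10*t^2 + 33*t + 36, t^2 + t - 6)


(1) = gcd((q + 1/2)*(q + 1), (q - 7/2)*(q + 1/2)) = q + 1/2
(2) = gcd((l - 7)*(l - 2)*(l + 2), (l - 2)*(l + 6)) = l - 2
(3) = a^2 + a*(-2*sqrt(2) - 3/2) + 3*sqrt(2)
(4) = p + 7
(5) = gcd((t + 3)^2*(t + 4), (t - 2)*(t + 3)) = t + 3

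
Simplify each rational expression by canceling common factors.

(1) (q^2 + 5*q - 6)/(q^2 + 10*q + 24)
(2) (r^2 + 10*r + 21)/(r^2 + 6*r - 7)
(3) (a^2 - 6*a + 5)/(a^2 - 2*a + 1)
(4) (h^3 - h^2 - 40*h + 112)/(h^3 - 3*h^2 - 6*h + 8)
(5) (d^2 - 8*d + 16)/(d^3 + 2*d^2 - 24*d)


(1) = (q - 1)/(q + 4)
(2) = (r + 3)/(r - 1)
(3) = (a - 5)/(a - 1)
(4) = (h^2 + 3*h - 28)/(h^2 + h - 2)
(5) = (d - 4)/(d^2 + 6*d)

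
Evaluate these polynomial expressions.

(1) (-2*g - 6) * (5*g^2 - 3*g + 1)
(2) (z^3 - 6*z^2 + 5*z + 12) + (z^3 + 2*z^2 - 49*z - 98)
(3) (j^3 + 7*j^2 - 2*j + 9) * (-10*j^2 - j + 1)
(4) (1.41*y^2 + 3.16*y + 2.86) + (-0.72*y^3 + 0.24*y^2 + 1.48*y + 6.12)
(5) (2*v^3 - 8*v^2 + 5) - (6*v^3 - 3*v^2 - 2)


(1) = -10*g^3 - 24*g^2 + 16*g - 6
(2) = 2*z^3 - 4*z^2 - 44*z - 86
(3) = -10*j^5 - 71*j^4 + 14*j^3 - 81*j^2 - 11*j + 9
(4) = -0.72*y^3 + 1.65*y^2 + 4.64*y + 8.98
(5) = -4*v^3 - 5*v^2 + 7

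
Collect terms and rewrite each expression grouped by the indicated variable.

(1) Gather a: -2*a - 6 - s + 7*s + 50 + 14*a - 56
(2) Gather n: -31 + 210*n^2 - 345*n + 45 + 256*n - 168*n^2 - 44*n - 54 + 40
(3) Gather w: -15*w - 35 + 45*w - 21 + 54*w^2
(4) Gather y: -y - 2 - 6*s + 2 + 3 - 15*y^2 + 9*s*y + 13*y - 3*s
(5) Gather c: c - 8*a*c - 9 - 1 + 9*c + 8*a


(1) = 12*a + 6*s - 12
(2) = 42*n^2 - 133*n
(3) = 54*w^2 + 30*w - 56
(4) = -9*s - 15*y^2 + y*(9*s + 12) + 3
(5) = 8*a + c*(10 - 8*a) - 10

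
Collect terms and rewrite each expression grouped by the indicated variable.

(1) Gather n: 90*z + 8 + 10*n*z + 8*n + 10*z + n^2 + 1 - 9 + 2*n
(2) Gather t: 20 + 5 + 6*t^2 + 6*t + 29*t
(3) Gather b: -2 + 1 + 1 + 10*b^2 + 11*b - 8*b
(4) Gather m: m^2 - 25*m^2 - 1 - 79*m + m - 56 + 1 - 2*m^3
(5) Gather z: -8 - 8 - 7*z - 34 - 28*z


(1) = n^2 + n*(10*z + 10) + 100*z
(2) = 6*t^2 + 35*t + 25
(3) = 10*b^2 + 3*b
(4) = -2*m^3 - 24*m^2 - 78*m - 56
(5) = -35*z - 50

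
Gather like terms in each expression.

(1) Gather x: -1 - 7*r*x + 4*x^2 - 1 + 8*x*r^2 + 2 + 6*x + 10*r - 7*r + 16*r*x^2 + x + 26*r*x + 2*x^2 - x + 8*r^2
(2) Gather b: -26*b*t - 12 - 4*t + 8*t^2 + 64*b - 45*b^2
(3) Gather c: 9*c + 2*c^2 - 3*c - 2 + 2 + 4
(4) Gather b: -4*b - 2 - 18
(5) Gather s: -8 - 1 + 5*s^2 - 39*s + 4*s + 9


(1) = 8*r^2 + 3*r + x^2*(16*r + 6) + x*(8*r^2 + 19*r + 6)
(2) = -45*b^2 + b*(64 - 26*t) + 8*t^2 - 4*t - 12
(3) = 2*c^2 + 6*c + 4
(4) = -4*b - 20
(5) = 5*s^2 - 35*s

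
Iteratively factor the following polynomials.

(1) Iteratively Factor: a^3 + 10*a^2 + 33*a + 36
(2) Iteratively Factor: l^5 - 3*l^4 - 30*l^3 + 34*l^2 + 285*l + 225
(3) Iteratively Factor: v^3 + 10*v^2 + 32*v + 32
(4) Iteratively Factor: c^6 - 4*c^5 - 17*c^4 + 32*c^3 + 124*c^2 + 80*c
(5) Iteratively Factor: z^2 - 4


(1) = (a + 4)*(a^2 + 6*a + 9) = (a + 3)*(a + 4)*(a + 3)
(2) = (l + 3)*(l^4 - 6*l^3 - 12*l^2 + 70*l + 75) = (l - 5)*(l + 3)*(l^3 - l^2 - 17*l - 15) = (l - 5)*(l + 1)*(l + 3)*(l^2 - 2*l - 15) = (l - 5)*(l + 1)*(l + 3)^2*(l - 5)
(3) = (v + 4)*(v^2 + 6*v + 8) = (v + 2)*(v + 4)*(v + 4)
(4) = (c + 1)*(c^5 - 5*c^4 - 12*c^3 + 44*c^2 + 80*c) = (c - 4)*(c + 1)*(c^4 - c^3 - 16*c^2 - 20*c) = (c - 4)*(c + 1)*(c + 2)*(c^3 - 3*c^2 - 10*c) = c*(c - 4)*(c + 1)*(c + 2)*(c^2 - 3*c - 10) = c*(c - 5)*(c - 4)*(c + 1)*(c + 2)*(c + 2)
(5) = (z + 2)*(z - 2)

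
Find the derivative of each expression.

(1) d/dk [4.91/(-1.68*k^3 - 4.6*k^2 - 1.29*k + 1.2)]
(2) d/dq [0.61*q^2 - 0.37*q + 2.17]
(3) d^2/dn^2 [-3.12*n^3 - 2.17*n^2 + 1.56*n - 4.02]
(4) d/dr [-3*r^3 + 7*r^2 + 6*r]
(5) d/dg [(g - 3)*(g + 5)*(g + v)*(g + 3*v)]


(1) = (24.7464*k^2 + 45.172*k + 6.3339)/(1.68*k^3 + 4.6*k^2 + 1.29*k - 1.2)^2
(2) = 1.22*q - 0.37
(3) = -18.72*n - 4.34
(4) = -9*r^2 + 14*r + 6
(5) = 4*g^3 + 12*g^2*v + 6*g^2 + 6*g*v^2 + 16*g*v - 30*g + 6*v^2 - 60*v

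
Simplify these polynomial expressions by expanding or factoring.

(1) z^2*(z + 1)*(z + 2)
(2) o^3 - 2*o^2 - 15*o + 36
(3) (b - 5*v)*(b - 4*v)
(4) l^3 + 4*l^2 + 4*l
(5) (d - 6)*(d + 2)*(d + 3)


(1) = z^4 + 3*z^3 + 2*z^2
(2) = (o - 3)^2*(o + 4)
(3) = b^2 - 9*b*v + 20*v^2
(4) = l*(l + 2)^2
(5) = d^3 - d^2 - 24*d - 36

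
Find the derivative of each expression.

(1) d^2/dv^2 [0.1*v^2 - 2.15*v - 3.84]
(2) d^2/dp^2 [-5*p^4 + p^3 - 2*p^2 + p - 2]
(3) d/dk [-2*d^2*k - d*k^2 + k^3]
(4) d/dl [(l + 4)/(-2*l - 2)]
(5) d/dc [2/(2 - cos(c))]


(1) = 0.200000000000000
(2) = -60*p^2 + 6*p - 4
(3) = -2*d^2 - 2*d*k + 3*k^2
(4) = 3/(2*(l + 1)^2)
(5) = -2*sin(c)/(cos(c) - 2)^2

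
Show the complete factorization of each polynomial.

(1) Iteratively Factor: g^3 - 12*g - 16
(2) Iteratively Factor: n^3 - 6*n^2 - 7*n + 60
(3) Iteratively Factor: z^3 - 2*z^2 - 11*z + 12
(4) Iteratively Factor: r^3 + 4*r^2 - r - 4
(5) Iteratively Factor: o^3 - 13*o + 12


(1) = (g + 2)*(g^2 - 2*g - 8) = (g - 4)*(g + 2)*(g + 2)
(2) = (n + 3)*(n^2 - 9*n + 20) = (n - 5)*(n + 3)*(n - 4)
(3) = (z - 1)*(z^2 - z - 12) = (z - 4)*(z - 1)*(z + 3)
(4) = (r - 1)*(r^2 + 5*r + 4) = (r - 1)*(r + 4)*(r + 1)
(5) = (o - 1)*(o^2 + o - 12) = (o - 3)*(o - 1)*(o + 4)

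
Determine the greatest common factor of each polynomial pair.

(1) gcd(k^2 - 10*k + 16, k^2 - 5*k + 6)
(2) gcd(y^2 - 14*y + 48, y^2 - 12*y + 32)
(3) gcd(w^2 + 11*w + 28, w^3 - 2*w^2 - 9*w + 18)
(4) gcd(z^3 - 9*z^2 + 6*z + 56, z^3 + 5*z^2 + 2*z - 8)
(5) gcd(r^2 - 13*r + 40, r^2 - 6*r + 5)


(1) = gcd((k - 8)*(k - 2), (k - 3)*(k - 2)) = k - 2
(2) = y - 8
(3) = 1
(4) = z + 2
(5) = r - 5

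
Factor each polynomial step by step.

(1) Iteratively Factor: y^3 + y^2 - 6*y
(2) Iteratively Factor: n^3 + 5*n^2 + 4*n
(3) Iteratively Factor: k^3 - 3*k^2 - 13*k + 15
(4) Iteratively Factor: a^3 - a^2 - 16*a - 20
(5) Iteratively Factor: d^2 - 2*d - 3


(1) = (y - 2)*(y^2 + 3*y) = y*(y - 2)*(y + 3)
(2) = (n + 1)*(n^2 + 4*n) = n*(n + 1)*(n + 4)
(3) = (k - 5)*(k^2 + 2*k - 3) = (k - 5)*(k - 1)*(k + 3)
(4) = (a - 5)*(a^2 + 4*a + 4) = (a - 5)*(a + 2)*(a + 2)
(5) = (d + 1)*(d - 3)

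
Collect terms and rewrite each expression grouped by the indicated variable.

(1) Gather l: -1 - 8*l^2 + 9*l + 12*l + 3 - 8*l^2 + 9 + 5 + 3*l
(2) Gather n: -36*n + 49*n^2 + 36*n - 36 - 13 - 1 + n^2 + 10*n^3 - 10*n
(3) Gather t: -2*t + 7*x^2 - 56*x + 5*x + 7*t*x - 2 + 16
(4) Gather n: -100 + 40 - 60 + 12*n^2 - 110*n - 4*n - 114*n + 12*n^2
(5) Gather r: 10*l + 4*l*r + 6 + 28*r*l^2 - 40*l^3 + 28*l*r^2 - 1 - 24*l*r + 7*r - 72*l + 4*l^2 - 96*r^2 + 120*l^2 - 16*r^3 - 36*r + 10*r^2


(1) = -16*l^2 + 24*l + 16
(2) = 10*n^3 + 50*n^2 - 10*n - 50
(3) = t*(7*x - 2) + 7*x^2 - 51*x + 14
(4) = 24*n^2 - 228*n - 120
(5) = -40*l^3 + 124*l^2 - 62*l - 16*r^3 + r^2*(28*l - 86) + r*(28*l^2 - 20*l - 29) + 5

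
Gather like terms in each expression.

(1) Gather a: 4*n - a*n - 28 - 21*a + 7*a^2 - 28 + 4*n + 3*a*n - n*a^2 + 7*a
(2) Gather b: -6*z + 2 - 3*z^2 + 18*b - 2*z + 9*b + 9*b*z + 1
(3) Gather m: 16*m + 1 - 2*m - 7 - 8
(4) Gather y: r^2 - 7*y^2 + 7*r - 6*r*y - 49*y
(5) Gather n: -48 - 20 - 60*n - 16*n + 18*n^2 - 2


(1) = a^2*(7 - n) + a*(2*n - 14) + 8*n - 56
(2) = b*(9*z + 27) - 3*z^2 - 8*z + 3
(3) = 14*m - 14
(4) = r^2 + 7*r - 7*y^2 + y*(-6*r - 49)
(5) = 18*n^2 - 76*n - 70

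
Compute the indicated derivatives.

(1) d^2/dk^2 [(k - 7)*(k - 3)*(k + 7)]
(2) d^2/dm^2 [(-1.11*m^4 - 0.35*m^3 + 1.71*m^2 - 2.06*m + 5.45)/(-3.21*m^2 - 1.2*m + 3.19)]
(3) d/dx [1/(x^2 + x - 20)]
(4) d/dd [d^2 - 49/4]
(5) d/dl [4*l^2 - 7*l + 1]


(1) = 6*k - 6
(2) = (22.875102*m^6 + 25.65432*m^5 - 58.607334*m^4 - 4.182618*m^3 - 314.498592*m^2 + 21.974574*m - 146.341812)/(33.076161*m^6 + 37.09476*m^5 - 84.743037*m^4 - 71.99928*m^3 + 84.215043*m^2 + 36.63396*m - 32.461759)
(3) = (-2*x - 1)/(x^2 + x - 20)^2
(4) = 2*d
(5) = 8*l - 7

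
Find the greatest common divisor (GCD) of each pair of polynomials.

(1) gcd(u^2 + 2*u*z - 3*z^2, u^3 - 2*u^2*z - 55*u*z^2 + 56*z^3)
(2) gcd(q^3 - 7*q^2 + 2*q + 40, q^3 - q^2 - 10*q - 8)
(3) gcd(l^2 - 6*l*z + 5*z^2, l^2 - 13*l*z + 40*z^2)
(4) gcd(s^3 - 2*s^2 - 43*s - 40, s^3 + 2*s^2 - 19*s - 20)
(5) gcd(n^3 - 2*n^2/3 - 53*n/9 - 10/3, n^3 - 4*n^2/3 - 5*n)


(1) = gcd((u - z)*(u + 3*z), (u - 8*z)*(u - z)*(u + 7*z)) = -u + z
(2) = q^2 - 2*q - 8
(3) = gcd((l - 5*z)*(l - z), (l - 8*z)*(l - 5*z)) = -l + 5*z
(4) = s^2 + 6*s + 5
(5) = gcd((n - 3)*(n + 2/3)*(n + 5/3), n*(n - 3)*(n + 5/3)) = n^2 - 4*n/3 - 5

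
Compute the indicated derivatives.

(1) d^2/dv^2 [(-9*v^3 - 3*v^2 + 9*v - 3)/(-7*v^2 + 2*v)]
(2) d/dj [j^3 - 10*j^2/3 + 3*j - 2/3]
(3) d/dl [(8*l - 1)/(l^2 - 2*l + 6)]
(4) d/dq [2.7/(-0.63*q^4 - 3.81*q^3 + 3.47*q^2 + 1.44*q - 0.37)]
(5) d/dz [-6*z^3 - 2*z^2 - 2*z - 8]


(1) = 6*(-121*v^3 + 147*v^2 - 42*v + 4)/(v^3*(343*v^3 - 294*v^2 + 84*v - 8))
(2) = 3*j^2 - 20*j/3 + 3
(3) = 2*(-4*l^2 + l + 23)/(l^4 - 4*l^3 + 16*l^2 - 24*l + 36)
(4) = (6.804*q^3 + 30.861*q^2 - 18.738*q - 3.888)/(0.63*q^4 + 3.81*q^3 - 3.47*q^2 - 1.44*q + 0.37)^2
(5) = -18*z^2 - 4*z - 2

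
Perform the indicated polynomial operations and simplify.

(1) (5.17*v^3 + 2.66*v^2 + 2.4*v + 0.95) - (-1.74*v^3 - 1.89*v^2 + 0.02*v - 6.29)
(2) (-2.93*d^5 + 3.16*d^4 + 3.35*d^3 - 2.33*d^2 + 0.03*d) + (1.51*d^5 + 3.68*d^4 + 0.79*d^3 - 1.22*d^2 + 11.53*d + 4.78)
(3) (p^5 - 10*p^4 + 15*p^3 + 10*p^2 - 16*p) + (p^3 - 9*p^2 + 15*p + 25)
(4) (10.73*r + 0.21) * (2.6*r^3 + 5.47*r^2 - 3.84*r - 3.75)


(1) = 6.91*v^3 + 4.55*v^2 + 2.38*v + 7.24
(2) = -1.42*d^5 + 6.84*d^4 + 4.14*d^3 - 3.55*d^2 + 11.56*d + 4.78
(3) = p^5 - 10*p^4 + 16*p^3 + p^2 - p + 25
(4) = 27.898*r^4 + 59.2391*r^3 - 40.0545*r^2 - 41.0439*r - 0.7875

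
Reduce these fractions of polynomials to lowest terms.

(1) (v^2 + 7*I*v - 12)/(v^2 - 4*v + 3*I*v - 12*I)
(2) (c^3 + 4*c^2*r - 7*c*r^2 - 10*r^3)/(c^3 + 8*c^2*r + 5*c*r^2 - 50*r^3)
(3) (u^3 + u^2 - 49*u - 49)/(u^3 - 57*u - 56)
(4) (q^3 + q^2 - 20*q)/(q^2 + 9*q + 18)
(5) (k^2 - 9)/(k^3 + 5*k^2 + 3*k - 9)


(1) = (v + 4*I)/(v - 4)
(2) = (c + r)/(c + 5*r)
(3) = (u - 7)/(u - 8)
(4) = (q^3 + q^2 - 20*q)/(q^2 + 9*q + 18)
(5) = (k - 3)/(k^2 + 2*k - 3)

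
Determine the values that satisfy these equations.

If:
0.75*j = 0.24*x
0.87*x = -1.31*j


Then:
j = 0.00
x = 0.00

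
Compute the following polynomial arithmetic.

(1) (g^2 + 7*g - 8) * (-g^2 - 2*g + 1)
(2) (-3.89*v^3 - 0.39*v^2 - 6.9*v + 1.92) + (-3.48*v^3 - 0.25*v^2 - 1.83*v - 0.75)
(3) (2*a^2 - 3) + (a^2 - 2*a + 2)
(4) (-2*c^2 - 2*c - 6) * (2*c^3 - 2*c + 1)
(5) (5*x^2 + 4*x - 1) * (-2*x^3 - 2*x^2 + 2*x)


(1) = -g^4 - 9*g^3 - 5*g^2 + 23*g - 8
(2) = -7.37*v^3 - 0.64*v^2 - 8.73*v + 1.17
(3) = 3*a^2 - 2*a - 1
(4) = -4*c^5 - 4*c^4 - 8*c^3 + 2*c^2 + 10*c - 6
(5) = -10*x^5 - 18*x^4 + 4*x^3 + 10*x^2 - 2*x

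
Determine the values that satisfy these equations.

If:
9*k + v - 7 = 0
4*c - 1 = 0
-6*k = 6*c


Then:
c = 1/4
k = -1/4
v = 37/4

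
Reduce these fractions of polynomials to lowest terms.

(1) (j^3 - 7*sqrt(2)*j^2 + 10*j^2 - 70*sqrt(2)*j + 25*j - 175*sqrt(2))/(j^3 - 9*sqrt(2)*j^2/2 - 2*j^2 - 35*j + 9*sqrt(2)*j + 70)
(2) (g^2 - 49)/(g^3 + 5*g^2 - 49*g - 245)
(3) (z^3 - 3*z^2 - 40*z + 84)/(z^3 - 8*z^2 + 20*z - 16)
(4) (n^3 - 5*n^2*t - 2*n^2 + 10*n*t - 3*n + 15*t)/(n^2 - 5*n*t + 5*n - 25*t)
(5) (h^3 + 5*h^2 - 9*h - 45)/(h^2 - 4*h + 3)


(1) = (2*j^2 + 20*j + 50)/(2*j^2 + j*(-4 + 5*sqrt(2)) - 10*sqrt(2))
(2) = 1/(g + 5)
(3) = (z^2 - z - 42)/(z^2 - 6*z + 8)
(4) = (n^2 - 2*n - 3)/(n + 5)
(5) = (h^2 + 8*h + 15)/(h - 1)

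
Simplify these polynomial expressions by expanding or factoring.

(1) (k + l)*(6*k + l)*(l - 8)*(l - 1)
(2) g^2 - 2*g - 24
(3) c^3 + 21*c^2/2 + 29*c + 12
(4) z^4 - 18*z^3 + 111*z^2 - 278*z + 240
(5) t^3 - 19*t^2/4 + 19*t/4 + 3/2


(1) = 6*k^2*l^2 - 54*k^2*l + 48*k^2 + 7*k*l^3 - 63*k*l^2 + 56*k*l + l^4 - 9*l^3 + 8*l^2
(2) = (g - 6)*(g + 4)
(3) = (c + 1/2)*(c + 4)*(c + 6)
(4) = (z - 8)*(z - 5)*(z - 3)*(z - 2)
(5) = (t - 3)*(t - 2)*(t + 1/4)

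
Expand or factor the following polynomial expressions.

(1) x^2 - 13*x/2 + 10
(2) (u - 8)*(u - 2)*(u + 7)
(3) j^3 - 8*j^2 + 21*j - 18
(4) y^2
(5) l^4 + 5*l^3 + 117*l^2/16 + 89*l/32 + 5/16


(1) = (x - 4)*(x - 5/2)
(2) = u^3 - 3*u^2 - 54*u + 112
(3) = (j - 3)^2*(j - 2)
(4) = y^2
(5) = (l + 1/4)^2*(l + 2)*(l + 5/2)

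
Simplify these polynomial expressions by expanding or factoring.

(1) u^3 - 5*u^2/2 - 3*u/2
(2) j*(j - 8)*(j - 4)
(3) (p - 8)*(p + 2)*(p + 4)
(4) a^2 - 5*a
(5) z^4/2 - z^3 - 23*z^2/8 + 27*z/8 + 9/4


(1) = u*(u - 3)*(u + 1/2)
(2) = j^3 - 12*j^2 + 32*j
(3) = p^3 - 2*p^2 - 40*p - 64
(4) = a*(a - 5)
(5) = (z/2 + 1)*(z - 3)*(z - 3/2)*(z + 1/2)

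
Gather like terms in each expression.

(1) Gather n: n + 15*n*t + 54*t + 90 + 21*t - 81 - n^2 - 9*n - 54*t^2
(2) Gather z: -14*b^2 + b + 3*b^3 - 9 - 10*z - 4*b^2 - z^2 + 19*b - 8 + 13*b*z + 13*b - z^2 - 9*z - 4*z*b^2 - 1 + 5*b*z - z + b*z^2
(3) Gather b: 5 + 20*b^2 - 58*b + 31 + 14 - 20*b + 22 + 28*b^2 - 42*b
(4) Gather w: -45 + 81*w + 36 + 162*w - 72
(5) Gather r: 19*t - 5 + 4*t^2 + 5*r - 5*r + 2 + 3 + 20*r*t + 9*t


(1) = -n^2 + n*(15*t - 8) - 54*t^2 + 75*t + 9
(2) = 3*b^3 - 18*b^2 + 33*b + z^2*(b - 2) + z*(-4*b^2 + 18*b - 20) - 18
(3) = 48*b^2 - 120*b + 72
(4) = 243*w - 81
(5) = 20*r*t + 4*t^2 + 28*t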